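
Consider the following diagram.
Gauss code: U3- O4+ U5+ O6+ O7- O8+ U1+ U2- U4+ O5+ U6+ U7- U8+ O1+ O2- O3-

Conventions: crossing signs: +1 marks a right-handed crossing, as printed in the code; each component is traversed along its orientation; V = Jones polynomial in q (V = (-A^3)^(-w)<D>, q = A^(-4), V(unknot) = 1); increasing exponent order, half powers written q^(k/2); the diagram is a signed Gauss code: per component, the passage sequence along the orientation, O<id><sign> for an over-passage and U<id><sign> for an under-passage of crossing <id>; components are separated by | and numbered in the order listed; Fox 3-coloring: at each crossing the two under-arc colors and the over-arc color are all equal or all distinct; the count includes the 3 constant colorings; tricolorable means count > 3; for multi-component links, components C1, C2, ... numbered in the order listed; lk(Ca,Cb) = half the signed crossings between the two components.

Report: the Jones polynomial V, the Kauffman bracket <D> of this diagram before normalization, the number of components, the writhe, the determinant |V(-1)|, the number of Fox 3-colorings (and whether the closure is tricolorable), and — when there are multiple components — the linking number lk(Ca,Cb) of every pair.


V = q + q^3 - q^4
<D> = -A^-10 + A^-6 + A^2 (w = +2)
1 component over 8 crossings, w = +2
9 Fox colorings among 3^8, |V(-1)| = 3: tricolorable
why: w = +2 shifts under R1 moves; the (-A^3)^(-2) factor cancels that in V


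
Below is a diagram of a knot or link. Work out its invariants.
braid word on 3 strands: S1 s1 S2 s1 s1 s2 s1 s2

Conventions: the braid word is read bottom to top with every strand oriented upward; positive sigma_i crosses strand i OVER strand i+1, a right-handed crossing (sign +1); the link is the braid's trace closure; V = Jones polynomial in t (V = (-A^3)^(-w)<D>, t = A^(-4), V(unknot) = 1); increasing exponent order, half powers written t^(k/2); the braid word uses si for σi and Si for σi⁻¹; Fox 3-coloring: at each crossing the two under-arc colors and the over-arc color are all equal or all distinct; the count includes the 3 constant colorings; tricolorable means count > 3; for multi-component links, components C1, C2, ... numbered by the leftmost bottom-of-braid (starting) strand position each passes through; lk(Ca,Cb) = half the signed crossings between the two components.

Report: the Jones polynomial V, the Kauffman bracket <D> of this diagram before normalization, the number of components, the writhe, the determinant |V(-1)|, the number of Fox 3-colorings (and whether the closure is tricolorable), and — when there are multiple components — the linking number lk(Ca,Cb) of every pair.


Jones polynomial: V(t) = t + t^3 - t^4
<D> = -A^-4 + 1 + A^8; writhe +4
components 1, writhe +4 (8 crossings)
3-colorings: 9 of 3^8, det 3 — tricolorable
note: det 3 = |V(-1)|; divisible by 3, so tricolorable


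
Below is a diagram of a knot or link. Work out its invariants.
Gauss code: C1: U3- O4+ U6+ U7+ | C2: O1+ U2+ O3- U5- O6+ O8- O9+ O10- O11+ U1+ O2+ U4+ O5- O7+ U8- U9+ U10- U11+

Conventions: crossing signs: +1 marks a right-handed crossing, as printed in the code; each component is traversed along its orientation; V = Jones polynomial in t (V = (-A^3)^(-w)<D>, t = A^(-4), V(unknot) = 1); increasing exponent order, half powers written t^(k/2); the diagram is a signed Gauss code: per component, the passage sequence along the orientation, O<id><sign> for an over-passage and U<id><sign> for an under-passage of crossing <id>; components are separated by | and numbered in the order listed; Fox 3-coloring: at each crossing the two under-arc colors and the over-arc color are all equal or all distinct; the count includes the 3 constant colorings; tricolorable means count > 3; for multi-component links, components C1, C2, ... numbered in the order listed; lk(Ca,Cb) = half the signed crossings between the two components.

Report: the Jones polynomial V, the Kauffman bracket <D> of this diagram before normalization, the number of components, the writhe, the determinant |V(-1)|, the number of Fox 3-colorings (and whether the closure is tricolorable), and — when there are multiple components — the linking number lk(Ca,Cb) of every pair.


Jones polynomial: V(t) = -t^(1/2) - t^(5/2)
<D> = A^-1 + A^7; writhe +3
components 2, writhe +3 (11 crossings)
linking number lk(C1,C2) = +1
3-colorings: 3 of 3^11, det 2 — not tricolorable
note: |V(-1)| = 2: so not tricolorable, since 3 does not divide 2


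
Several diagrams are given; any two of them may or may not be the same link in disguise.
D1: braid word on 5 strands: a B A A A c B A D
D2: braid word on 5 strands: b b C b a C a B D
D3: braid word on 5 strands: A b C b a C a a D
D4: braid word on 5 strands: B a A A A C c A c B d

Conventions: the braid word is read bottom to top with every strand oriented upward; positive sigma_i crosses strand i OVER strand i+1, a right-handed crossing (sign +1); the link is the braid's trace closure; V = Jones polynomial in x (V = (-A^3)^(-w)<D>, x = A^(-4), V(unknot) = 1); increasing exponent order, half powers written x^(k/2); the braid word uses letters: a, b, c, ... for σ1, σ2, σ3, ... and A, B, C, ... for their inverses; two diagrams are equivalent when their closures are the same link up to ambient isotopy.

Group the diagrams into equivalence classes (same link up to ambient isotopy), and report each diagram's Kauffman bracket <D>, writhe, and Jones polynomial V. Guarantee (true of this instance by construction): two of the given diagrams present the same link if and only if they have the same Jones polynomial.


equivalence classes: {D1, D4} | {D2, D3}
D1 (bracket A^-9 + 2A^-1 - A^3 + A^7 - A^11; 9 crossings at w = -5): V = x^(-13/2) - x^(-11/2) + x^(-9/2) - 2x^(-7/2) - x^(-3/2)
V(D2) = -x^(-3/2) + x^(-1/2) - 2x^(1/2) + 2x^(3/2) - 2x^(5/2) + x^(7/2) - x^(9/2)  [9 crossings, <D> = A^-15 - A^-11 + 2A^-7 - 2A^-3 + 2A - A^5 + A^9, w = +1]
V(D3) = -x^(-3/2) + x^(-1/2) - 2x^(1/2) + 2x^(3/2) - 2x^(5/2) + x^(7/2) - x^(9/2)  [9 crossings, <D> = A^-15 - A^-11 + 2A^-7 - 2A^-3 + 2A - A^5 + A^9, w = +1]
V(D4) = x^(-13/2) - x^(-11/2) + x^(-9/2) - 2x^(-7/2) - x^(-3/2)  (w -3, c 11, <D> = A^-3 + 2A^5 - A^9 + A^13 - A^17)
key observation: 2 classes among 4 diagrams; unequal V(x) rules out equality


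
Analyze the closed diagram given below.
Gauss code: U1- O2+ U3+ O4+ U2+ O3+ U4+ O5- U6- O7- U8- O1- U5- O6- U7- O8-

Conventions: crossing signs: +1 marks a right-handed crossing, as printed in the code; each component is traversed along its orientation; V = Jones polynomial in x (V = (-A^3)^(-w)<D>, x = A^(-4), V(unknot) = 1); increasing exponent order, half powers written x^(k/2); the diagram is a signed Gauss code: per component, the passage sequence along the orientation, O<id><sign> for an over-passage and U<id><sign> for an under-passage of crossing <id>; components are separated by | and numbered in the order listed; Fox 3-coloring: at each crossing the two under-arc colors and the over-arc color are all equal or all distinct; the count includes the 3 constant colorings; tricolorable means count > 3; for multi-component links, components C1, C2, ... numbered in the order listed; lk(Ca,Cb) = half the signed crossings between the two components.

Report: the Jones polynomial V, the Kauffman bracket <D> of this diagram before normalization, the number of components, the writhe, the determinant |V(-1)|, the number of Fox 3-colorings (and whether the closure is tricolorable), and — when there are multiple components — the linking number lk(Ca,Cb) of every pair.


V(x) = -x^-6 + x^-5 - 2x^-4 + 3x^-3 - 2x^-2 + 3x^-1 - 1 + x - x^2
bracket: -A^-14 + A^-10 - A^-6 + 3A^-2 - 2A^2 + 3A^6 - 2A^10 + A^14 - A^18, w = -2
1 component, writhe -2, over 8 crossings
det 15, colorings 9 of 3^8 — tricolorable
observation: |V(-1)| = 15: so tricolorable, since 3 divides 15


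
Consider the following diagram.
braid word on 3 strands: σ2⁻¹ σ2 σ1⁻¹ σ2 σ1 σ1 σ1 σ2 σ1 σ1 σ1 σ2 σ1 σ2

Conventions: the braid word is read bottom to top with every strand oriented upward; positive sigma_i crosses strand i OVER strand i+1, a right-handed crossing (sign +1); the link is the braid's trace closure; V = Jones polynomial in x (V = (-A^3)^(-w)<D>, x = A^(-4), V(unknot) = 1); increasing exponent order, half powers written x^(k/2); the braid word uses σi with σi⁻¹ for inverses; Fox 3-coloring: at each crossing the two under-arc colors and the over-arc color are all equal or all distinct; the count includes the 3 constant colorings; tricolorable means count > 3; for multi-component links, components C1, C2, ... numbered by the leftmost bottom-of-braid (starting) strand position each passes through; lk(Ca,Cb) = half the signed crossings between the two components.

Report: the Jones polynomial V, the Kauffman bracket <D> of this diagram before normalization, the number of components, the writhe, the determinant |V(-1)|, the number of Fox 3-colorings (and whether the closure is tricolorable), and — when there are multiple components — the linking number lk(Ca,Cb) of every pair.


V(x) = x^4 + x^6 - x^8 + x^9 - x^10 + x^11 - x^12
bracket: -A^-18 + A^-14 - A^-10 + A^-6 - A^-2 + A^6 + A^14, w = +10
1 component, writhe +10, over 14 crossings
det 3, colorings 9 of 3^14 — tricolorable
observation: V spans 8 powers of x: at least 8 crossings in any diagram


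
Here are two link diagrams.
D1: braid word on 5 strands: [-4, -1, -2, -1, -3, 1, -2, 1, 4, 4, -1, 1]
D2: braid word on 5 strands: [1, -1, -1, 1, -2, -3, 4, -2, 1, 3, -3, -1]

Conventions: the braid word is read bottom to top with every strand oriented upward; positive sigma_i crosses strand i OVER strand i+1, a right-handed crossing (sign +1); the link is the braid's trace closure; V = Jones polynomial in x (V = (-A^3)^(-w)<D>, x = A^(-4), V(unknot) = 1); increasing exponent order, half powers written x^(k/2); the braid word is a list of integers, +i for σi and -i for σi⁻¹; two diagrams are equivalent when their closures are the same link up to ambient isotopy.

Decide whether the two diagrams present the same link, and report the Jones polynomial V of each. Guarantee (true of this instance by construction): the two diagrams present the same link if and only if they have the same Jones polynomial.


same link: yes
V(D1) = x^-3 + x^-2 + x^-1 + 1  [12 crossings, <D> = A^-6 + A^-2 + A^2 + A^6, w = -2]
V(D2) = x^-3 + x^-2 + x^-1 + 1  [12 crossings, <D> = A^-6 + A^-2 + A^2 + A^6, w = -2]
insight: Markov moves rewrite D1 (12 crossings) into D2 (12)


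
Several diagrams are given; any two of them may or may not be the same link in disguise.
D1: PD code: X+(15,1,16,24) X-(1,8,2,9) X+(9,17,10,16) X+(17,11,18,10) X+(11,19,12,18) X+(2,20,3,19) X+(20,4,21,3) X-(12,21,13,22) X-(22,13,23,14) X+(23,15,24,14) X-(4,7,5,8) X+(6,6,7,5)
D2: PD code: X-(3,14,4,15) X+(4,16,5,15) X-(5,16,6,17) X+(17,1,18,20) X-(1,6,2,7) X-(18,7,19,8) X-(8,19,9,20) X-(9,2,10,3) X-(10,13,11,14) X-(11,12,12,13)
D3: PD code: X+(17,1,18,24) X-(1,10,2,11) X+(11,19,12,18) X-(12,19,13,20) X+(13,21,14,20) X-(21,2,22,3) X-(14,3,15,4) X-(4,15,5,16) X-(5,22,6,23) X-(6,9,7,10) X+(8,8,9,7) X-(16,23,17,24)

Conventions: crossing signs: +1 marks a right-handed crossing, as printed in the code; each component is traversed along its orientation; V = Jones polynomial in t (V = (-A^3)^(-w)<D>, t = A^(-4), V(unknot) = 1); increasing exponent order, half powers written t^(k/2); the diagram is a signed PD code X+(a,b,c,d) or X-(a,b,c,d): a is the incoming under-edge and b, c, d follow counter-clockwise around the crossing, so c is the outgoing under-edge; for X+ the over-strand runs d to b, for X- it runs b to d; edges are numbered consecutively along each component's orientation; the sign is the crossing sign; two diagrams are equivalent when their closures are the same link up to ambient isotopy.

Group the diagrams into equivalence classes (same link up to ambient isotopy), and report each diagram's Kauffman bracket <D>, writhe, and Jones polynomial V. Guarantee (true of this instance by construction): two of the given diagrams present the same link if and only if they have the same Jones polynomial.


grouping into links: {D1} | {D2, D3}
V(D1) = t + t^3 - t^4  (w +4, c 12, <D> = -A^-4 + 1 + A^8)
D2 (bracket A^-14 - A^-10 + 2A^-6 - A^-2 + A^2 - A^6; 10 crossings at w = -6): V = -t^-6 + t^-5 - t^-4 + 2t^-3 - t^-2 + t^-1
V(D3) = -t^-6 + t^-5 - t^-4 + 2t^-3 - t^-2 + t^-1  (w -4, c 12, <D> = A^-8 - A^-4 + 2 - A^4 + A^8 - A^12)
key observation: V(t) takes 2 values over 3 diagrams, fixing the grouping


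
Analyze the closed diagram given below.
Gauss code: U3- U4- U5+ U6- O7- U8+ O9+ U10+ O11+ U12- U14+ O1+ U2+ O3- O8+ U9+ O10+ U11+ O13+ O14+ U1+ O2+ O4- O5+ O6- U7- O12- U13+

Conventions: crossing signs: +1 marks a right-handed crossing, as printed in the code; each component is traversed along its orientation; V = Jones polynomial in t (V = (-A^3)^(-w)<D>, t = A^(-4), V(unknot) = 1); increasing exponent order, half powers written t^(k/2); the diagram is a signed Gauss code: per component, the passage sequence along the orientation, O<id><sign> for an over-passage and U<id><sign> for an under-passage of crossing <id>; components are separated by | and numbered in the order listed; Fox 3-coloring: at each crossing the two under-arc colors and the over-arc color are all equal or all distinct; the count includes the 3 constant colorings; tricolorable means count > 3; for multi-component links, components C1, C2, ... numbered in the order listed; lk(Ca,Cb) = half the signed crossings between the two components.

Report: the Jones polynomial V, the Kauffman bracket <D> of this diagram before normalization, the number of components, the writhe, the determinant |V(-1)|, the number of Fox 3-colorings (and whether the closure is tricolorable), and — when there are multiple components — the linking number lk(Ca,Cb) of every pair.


V(t) = -t^-1 + 2 - 3t + 6t^2 - 6t^3 + 7t^4 - 7t^5 + 6t^6 - 4t^7 + 2t^8 - t^9
bracket: -A^-24 + 2A^-20 - 4A^-16 + 6A^-12 - 7A^-8 + 7A^-4 - 6 + 6A^4 - 3A^8 + 2A^12 - A^16, w = +4
1 component, writhe +4, over 14 crossings
det 45, colorings 9 of 3^14 — tricolorable
observation: |V(-1)| = 45: so tricolorable, since 3 divides 45


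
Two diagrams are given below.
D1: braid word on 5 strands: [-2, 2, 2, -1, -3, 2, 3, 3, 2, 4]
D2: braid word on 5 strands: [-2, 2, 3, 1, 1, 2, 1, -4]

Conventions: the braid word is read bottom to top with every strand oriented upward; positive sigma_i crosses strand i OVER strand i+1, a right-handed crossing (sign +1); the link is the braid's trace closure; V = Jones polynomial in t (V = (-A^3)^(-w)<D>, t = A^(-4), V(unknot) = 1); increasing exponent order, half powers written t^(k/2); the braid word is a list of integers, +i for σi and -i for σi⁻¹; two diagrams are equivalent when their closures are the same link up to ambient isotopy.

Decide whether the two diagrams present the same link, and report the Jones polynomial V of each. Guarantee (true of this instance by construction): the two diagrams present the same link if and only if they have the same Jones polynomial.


equivalent: no
V(D1) = t - t^2 + 2t^3 - t^4 + t^5 - t^6  (w +4, c 10, <D> = -A^-12 + A^-8 - A^-4 + 2 - A^4 + A^8)
D2 (bracket -A^-4 + 1 + A^8; 8 crossings at w = +4): V = t + t^3 - t^4
why: V(t) takes 2 values over 2 diagrams, fixing the grouping


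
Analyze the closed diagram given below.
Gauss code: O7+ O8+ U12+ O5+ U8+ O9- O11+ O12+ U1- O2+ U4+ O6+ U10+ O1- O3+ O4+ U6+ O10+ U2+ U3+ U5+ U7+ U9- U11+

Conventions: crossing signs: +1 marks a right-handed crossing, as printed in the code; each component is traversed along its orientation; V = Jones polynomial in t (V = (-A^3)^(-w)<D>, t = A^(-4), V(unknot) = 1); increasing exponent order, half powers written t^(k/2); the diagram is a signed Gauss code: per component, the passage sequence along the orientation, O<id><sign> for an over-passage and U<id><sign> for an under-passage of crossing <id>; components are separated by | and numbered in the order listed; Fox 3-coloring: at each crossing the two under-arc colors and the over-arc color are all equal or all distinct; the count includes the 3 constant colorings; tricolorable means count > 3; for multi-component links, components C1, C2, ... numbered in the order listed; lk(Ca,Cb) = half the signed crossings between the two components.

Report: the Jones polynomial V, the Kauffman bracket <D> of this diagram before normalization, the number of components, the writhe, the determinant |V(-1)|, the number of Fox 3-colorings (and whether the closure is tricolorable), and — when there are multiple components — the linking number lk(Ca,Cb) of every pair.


Jones polynomial: V(t) = t^2 + 2t^4 - 2t^5 + t^6 - 2t^7 + t^8
<D> = A^-8 - 2A^-4 + 1 - 2A^4 + 2A^8 + A^16; writhe +8
components 1, writhe +8 (12 crossings)
3-colorings: 27 of 3^12, det 9 — tricolorable
note: |V(-1)| = 9: so tricolorable, since 3 divides 9


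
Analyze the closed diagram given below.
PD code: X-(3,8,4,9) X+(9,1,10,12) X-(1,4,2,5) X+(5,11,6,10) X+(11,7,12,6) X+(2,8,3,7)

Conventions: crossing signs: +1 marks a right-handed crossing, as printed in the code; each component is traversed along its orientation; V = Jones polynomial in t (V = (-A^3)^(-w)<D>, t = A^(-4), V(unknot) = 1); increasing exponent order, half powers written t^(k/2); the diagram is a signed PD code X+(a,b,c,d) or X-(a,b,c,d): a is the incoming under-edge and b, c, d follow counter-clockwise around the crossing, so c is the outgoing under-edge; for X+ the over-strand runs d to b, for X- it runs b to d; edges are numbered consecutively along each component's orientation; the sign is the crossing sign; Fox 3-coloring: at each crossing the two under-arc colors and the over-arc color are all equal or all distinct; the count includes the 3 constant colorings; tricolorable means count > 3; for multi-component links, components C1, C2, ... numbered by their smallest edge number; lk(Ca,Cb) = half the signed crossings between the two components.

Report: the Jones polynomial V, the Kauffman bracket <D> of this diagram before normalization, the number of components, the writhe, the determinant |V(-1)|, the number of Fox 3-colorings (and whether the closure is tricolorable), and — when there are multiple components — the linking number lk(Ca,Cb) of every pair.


V = t + t^3 - t^4
<D> = -A^-10 + A^-6 + A^2 (w = +2)
1 component over 6 crossings, w = +2
9 Fox colorings among 3^6, |V(-1)| = 3: tricolorable
why: det 3 = |V(-1)|; divisible by 3, so tricolorable


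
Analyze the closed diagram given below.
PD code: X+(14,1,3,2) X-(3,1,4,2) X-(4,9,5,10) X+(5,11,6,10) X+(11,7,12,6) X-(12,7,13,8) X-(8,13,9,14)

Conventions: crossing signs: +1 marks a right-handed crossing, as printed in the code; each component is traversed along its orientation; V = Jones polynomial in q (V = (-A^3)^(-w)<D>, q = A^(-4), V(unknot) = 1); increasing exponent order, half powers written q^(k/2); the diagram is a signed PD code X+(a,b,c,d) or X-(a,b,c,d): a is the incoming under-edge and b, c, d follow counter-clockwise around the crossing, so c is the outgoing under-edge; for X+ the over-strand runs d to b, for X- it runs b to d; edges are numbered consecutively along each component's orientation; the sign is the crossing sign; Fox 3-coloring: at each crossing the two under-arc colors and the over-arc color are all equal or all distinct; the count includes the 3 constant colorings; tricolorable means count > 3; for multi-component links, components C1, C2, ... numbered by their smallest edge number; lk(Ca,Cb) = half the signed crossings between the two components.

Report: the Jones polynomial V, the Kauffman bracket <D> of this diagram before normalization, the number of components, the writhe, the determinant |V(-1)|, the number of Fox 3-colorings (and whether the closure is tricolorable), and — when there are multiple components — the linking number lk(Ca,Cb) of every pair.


V = -q^(-1/2) - q^(1/2)
<D> = A^-5 + A^-1 (w = -1)
2 components over 7 crossings, w = -1
lk(C1,C2): 0
9 Fox colorings among 3^8, |V(-1)| = 0: tricolorable
why: every pair of the 2 components has lk = 0


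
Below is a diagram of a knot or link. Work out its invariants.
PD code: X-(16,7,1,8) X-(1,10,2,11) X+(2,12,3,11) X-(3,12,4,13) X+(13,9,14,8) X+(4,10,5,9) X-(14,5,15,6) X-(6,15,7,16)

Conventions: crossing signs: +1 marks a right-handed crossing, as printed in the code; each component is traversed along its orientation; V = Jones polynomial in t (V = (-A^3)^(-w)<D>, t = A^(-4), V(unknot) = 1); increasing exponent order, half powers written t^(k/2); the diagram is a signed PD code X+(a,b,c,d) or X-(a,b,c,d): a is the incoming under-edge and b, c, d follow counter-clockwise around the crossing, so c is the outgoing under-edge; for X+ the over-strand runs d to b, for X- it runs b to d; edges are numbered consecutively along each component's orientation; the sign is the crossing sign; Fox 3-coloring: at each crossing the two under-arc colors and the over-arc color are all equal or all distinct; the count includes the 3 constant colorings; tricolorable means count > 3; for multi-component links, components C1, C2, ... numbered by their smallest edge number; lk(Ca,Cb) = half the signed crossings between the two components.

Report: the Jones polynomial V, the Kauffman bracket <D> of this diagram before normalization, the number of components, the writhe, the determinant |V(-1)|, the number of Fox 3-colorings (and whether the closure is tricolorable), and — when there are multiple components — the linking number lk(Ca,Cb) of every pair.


V(t) = -t^-4 + t^-3 + t^-1
bracket: A^-2 + A^6 - A^10, w = -2
1 component, writhe -2, over 8 crossings
det 3, colorings 9 of 3^8 — tricolorable
observation: V spans 3 powers of t: at least 3 crossings in any diagram


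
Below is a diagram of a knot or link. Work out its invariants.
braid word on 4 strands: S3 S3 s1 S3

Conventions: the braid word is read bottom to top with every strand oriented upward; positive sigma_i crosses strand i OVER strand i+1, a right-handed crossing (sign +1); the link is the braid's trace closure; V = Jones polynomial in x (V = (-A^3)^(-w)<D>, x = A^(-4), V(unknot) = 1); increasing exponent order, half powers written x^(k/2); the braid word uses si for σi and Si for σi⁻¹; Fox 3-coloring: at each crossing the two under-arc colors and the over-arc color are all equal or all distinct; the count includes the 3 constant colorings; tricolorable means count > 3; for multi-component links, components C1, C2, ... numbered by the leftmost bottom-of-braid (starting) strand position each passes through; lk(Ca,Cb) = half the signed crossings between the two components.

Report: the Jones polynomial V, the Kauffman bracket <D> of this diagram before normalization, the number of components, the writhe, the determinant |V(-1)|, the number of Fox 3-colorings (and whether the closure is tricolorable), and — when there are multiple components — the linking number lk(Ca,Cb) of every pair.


V(x) = x^(-9/2) - x^(-5/2) - x^(-3/2) - x^(-1/2)
bracket: -A^-4 - 1 - A^4 + A^12, w = -2
2 components, writhe -2, over 4 crossings
lk(C1,C2) = 0
det 0, colorings 27 of 3^4 — tricolorable
observation: w = -2 (over 4 crossings) is diagram-only; (-A^3)^(2) removes it from V


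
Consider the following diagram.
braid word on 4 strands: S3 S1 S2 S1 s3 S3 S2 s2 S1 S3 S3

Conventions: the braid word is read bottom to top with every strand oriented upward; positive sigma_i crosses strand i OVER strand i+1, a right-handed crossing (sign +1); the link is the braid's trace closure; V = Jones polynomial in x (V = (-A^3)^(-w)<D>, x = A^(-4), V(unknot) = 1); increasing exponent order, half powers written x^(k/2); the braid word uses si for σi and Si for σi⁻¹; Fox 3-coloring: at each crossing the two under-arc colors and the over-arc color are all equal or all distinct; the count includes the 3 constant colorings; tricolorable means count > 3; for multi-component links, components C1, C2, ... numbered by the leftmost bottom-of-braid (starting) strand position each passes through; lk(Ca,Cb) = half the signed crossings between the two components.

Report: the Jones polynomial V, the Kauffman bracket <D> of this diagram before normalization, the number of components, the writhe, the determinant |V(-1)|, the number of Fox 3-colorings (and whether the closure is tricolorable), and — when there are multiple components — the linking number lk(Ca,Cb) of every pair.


V(x) = x^-8 - 2x^-7 + x^-6 - 2x^-5 + 2x^-4 + x^-2
bracket: -A^-13 - 2A^-5 + 2A^-1 - A^3 + 2A^7 - A^11, w = -7
1 component, writhe -7, over 11 crossings
det 9, colorings 27 of 3^11 — tricolorable
observation: inverse pairs cancel, leaving σ3⁻¹ σ1⁻¹ σ2⁻¹ σ1⁻¹ σ1⁻¹ σ3⁻¹ σ3⁻¹


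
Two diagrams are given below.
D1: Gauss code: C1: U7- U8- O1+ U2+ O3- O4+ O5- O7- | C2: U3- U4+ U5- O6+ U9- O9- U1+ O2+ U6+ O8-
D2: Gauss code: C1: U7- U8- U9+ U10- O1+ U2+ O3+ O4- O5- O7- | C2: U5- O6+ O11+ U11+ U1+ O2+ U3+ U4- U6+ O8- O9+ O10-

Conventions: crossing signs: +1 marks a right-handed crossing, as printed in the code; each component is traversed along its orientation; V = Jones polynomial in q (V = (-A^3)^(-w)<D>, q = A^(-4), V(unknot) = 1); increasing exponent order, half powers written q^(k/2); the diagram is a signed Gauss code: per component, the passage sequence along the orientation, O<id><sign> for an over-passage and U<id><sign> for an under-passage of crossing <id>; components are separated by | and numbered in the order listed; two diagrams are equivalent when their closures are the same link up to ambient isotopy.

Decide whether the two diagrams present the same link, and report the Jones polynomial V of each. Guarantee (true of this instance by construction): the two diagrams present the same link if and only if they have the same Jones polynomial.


equivalent: yes
V(D1) = -q^(-3/2) + q^(-1/2) - 2q^(1/2) + q^(3/2) - 2q^(5/2) + q^(7/2)  (w -1, c 9, <D> = -A^-17 + 2A^-13 - A^-9 + 2A^-5 - A^-1 + A^3)
V(D2) = -q^(-3/2) + q^(-1/2) - 2q^(1/2) + q^(3/2) - 2q^(5/2) + q^(7/2)  (w +1, c 11, <D> = -A^-11 + 2A^-7 - A^-3 + 2A - A^5 + A^9)
why: Reidemeister moves carry D1 (9 crossings) to D2 (11)


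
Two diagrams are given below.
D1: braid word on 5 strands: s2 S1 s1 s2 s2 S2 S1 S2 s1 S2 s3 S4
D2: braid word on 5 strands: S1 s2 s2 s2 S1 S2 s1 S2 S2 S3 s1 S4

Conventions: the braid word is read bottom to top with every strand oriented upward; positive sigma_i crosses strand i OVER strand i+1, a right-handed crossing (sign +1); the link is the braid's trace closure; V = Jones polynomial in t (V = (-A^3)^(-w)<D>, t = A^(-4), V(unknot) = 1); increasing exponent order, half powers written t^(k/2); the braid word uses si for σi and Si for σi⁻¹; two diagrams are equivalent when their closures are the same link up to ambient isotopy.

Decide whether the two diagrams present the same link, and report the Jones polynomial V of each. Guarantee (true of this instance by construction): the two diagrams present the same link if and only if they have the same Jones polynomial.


equivalent: yes
D1 (bracket 1; 12 crossings at w = 0): V = 1
V(D2) = 1  [12 crossings, <D> = A^-6, w = -2]
observation: one V(t) for all 2 diagrams — one class (guaranteed)


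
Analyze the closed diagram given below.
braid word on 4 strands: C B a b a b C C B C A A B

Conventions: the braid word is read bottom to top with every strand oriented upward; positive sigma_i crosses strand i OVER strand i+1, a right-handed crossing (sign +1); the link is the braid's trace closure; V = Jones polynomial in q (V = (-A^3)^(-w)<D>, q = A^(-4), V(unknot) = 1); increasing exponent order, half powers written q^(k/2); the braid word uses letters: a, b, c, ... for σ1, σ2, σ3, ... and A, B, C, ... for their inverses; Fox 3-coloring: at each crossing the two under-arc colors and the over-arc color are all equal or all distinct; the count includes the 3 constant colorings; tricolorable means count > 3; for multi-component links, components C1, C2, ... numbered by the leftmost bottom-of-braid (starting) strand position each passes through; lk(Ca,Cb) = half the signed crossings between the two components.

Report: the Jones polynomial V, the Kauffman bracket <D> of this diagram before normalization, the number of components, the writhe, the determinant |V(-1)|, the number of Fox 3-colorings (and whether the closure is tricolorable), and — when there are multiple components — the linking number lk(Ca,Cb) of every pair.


V = -q^-8 + q^-7 - 2q^-6 + 3q^-5 - 2q^-4 + 3q^-3 - 2q^-2 + q^-1
<D> = -A^-11 + 2A^-7 - 3A^-3 + 2A - 3A^5 + 2A^9 - A^13 + A^17 (w = -5)
1 component over 13 crossings, w = -5
9 Fox colorings among 3^13, |V(-1)| = 15: tricolorable
why: det 15 = |V(-1)|; divisible by 3, so tricolorable


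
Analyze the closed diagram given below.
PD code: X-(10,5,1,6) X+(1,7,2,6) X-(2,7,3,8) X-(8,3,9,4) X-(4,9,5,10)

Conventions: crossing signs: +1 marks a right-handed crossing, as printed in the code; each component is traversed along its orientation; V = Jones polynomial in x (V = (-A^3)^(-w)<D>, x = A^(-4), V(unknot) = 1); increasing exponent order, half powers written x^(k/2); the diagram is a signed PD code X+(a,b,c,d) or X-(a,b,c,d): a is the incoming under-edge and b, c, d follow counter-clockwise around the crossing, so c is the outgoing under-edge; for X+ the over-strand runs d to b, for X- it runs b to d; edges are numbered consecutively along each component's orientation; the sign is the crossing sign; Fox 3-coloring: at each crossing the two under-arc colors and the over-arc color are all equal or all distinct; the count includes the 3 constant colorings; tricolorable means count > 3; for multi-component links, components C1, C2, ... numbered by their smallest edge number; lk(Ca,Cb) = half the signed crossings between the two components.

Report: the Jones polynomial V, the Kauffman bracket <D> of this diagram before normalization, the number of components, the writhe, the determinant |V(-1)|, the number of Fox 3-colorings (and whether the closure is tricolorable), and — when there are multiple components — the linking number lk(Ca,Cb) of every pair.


V(x) = -x^-4 + x^-3 + x^-1
bracket: -A^-5 - A^3 + A^7, w = -3
1 component, writhe -3, over 5 crossings
det 3, colorings 9 of 3^5 — tricolorable
observation: w = -3 shifts under R1 moves; the (-A^3)^(3) factor cancels that in V


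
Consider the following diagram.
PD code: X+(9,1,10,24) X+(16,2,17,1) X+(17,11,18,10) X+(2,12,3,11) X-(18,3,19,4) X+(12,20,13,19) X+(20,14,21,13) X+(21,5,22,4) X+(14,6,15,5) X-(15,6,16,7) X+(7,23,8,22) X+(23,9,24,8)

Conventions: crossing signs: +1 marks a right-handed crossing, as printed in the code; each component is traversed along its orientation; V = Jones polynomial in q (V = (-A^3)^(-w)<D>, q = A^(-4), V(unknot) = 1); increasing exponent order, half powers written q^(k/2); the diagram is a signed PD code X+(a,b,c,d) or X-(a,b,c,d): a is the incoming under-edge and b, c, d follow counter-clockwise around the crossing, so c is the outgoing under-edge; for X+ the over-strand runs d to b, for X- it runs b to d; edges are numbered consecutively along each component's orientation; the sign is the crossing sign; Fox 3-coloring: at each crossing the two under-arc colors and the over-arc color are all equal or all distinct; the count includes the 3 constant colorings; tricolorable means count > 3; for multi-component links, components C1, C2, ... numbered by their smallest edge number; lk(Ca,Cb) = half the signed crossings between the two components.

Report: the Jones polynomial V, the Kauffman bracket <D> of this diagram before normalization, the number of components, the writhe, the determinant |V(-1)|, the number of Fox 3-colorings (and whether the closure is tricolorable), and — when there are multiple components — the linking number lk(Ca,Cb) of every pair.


V = q^3 + 2q^5 - 2q^6 + 2q^7 - 3q^8 + 2q^9 - 2q^10 + q^11
<D> = A^-20 - 2A^-16 + 2A^-12 - 3A^-8 + 2A^-4 - 2 + 2A^4 + A^12 (w = +8)
1 component over 12 crossings, w = +8
9 Fox colorings among 3^12, |V(-1)| = 15: tricolorable
why: det 15 = |V(-1)|; divisible by 3, so tricolorable


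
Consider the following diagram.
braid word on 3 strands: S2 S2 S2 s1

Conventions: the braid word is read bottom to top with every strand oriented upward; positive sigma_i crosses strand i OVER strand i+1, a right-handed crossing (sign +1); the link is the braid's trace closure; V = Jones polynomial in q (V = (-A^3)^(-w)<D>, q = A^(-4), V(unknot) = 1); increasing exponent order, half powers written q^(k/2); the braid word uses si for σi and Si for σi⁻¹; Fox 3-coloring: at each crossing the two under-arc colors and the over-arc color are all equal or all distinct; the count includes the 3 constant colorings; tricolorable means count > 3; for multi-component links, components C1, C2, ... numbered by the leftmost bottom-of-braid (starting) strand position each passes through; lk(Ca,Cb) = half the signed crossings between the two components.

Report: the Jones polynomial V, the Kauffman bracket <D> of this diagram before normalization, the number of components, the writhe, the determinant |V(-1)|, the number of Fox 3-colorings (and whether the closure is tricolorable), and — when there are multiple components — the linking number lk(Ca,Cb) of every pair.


V(q) = -q^-4 + q^-3 + q^-1
bracket: A^-2 + A^6 - A^10, w = -2
1 component, writhe -2, over 4 crossings
det 3, colorings 9 of 3^4 — tricolorable
observation: the span of V is 3, forcing >= 3 crossings in any diagram


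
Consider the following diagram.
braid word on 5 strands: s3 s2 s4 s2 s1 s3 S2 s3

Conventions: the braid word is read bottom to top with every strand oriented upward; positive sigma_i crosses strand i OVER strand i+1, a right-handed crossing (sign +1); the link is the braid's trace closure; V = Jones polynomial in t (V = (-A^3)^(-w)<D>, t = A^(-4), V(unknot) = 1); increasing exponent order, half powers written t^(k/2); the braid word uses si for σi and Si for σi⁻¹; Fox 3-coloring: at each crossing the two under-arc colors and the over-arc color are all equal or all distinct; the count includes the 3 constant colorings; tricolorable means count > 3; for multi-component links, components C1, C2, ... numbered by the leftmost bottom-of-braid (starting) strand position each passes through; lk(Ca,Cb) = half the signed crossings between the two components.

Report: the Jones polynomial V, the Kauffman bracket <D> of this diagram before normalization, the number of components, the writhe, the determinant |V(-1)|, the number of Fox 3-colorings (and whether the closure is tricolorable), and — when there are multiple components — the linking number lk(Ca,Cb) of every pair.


V = t - t^2 + 2t^3 - t^4 + t^5 - t^6
<D> = -A^-6 + A^-2 - A^2 + 2A^6 - A^10 + A^14 (w = +6)
1 component over 8 crossings, w = +6
3 Fox colorings among 3^8, |V(-1)| = 7: not tricolorable
why: V spans 5 powers of t: at least 5 crossings in any diagram


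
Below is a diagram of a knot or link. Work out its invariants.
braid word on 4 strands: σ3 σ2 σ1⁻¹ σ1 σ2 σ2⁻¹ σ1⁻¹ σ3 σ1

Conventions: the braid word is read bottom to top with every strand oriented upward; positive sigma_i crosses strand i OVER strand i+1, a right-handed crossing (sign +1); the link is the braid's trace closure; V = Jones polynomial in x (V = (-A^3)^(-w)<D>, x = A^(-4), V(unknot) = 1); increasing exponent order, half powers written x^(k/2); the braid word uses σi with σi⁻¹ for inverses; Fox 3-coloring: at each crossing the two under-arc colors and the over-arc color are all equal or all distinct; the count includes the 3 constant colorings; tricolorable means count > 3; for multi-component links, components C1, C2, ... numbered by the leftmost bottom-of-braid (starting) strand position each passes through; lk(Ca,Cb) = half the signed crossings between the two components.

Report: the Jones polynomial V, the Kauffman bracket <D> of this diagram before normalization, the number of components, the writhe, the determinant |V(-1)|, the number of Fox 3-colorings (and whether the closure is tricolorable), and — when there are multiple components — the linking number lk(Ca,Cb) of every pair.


V = 1 + x + x^2 + x^3
<D> = -A^-3 - A - A^5 - A^9 (w = +3)
3 components over 9 crossings, w = +3
lk(C1,C2): 0
lk(C1,C3) = 0
linking number lk(C2,C3) = +1
9 Fox colorings among 3^9, |V(-1)| = 0: tricolorable
why: det 0 = |V(-1)|; divisible by 3, so tricolorable


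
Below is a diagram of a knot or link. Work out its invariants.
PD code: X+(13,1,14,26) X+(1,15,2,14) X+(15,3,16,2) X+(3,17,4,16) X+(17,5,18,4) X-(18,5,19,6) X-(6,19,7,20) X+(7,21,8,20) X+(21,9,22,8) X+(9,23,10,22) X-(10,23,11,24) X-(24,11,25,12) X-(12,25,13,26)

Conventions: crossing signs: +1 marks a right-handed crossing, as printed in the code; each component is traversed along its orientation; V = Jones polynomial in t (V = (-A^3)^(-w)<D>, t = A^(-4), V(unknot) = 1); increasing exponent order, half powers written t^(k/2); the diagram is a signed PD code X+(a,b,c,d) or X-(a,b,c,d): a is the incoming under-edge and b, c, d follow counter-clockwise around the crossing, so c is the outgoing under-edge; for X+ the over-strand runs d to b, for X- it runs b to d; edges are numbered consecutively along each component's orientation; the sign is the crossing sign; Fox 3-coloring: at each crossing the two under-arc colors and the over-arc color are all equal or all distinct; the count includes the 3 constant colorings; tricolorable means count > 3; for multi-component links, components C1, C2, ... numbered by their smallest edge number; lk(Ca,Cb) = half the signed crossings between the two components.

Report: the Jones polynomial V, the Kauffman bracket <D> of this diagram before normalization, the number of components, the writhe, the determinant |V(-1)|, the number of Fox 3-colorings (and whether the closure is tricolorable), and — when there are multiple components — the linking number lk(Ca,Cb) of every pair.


Jones polynomial: V(t) = t + t^3 - t^4
<D> = A^-7 - A^-3 - A^5; writhe +3
components 1, writhe +3 (13 crossings)
3-colorings: 9 of 3^13, det 3 — tricolorable
note: the span of V is 3, forcing >= 3 crossings in any diagram


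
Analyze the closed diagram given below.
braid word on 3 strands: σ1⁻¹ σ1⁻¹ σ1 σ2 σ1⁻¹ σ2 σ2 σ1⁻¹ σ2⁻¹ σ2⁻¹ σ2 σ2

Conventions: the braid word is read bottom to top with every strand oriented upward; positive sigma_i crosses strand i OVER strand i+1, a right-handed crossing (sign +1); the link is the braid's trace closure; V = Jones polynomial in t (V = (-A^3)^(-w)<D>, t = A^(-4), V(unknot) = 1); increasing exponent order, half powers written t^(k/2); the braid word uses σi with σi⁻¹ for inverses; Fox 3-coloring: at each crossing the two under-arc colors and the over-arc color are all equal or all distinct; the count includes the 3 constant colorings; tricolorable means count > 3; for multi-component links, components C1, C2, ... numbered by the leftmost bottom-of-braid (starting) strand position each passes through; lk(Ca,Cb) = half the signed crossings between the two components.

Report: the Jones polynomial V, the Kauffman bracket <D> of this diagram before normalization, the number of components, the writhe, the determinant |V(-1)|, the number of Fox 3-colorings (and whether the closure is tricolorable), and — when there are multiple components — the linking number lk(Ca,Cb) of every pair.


V = -t^-3 + 2t^-2 - 2t^-1 + 3 - 2t + 2t^2 - t^3
<D> = -A^-12 + 2A^-8 - 2A^-4 + 3 - 2A^4 + 2A^8 - A^12 (w = 0)
1 component over 12 crossings, w = 0
3 Fox colorings among 3^12, |V(-1)| = 13: not tricolorable
why: w = 0 shifts under R1 moves; the (-A^3)^(0) factor cancels that in V


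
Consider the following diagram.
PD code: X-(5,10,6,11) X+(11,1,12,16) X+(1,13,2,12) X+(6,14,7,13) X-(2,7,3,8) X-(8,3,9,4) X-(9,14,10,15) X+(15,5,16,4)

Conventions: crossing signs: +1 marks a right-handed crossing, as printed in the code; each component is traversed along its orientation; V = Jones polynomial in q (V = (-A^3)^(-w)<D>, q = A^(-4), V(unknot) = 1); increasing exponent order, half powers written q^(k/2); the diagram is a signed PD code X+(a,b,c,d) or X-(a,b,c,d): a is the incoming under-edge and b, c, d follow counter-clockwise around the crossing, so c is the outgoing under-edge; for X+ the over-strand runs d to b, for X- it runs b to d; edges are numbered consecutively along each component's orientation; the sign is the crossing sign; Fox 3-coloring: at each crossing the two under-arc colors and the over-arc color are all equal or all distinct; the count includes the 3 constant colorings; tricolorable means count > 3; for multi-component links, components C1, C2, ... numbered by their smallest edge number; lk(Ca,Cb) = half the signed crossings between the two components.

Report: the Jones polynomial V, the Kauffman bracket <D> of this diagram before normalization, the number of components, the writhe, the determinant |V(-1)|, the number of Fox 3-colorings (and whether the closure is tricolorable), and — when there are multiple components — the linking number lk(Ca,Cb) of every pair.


Jones polynomial: V(q) = -q^-3 + 2q^-2 - 2q^-1 + 3 - 2q + 2q^2 - q^3
<D> = -A^-12 + 2A^-8 - 2A^-4 + 3 - 2A^4 + 2A^8 - A^12; writhe 0
components 1, writhe 0 (8 crossings)
3-colorings: 3 of 3^8, det 13 — not tricolorable
note: w = 0 shifts under R1 moves; the (-A^3)^(0) factor cancels that in V
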